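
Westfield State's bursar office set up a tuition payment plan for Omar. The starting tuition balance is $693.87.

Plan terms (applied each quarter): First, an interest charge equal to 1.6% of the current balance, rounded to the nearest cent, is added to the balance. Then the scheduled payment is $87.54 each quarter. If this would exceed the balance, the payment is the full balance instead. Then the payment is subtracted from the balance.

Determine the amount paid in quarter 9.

$47.75

Quarter 1: opening $693.87; interest $11.10 → $704.97; payment $87.54; balance $617.43
Quarter 2: opening $617.43; interest $9.88 → $627.31; payment $87.54; balance $539.77
Quarter 3: opening $539.77; interest $8.64 → $548.41; payment $87.54; balance $460.87
Quarter 4: opening $460.87; interest $7.37 → $468.24; payment $87.54; balance $380.70
Quarter 5: opening $380.70; interest $6.09 → $386.79; payment $87.54; balance $299.25
Quarter 6: opening $299.25; interest $4.79 → $304.04; payment $87.54; balance $216.50
Quarter 7: opening $216.50; interest $3.46 → $219.96; payment $87.54; balance $132.42
Quarter 8: opening $132.42; interest $2.12 → $134.54; payment $87.54; balance $47.00
Quarter 9: opening $47.00; interest $0.75 → $47.75; payment $47.75; balance $0.00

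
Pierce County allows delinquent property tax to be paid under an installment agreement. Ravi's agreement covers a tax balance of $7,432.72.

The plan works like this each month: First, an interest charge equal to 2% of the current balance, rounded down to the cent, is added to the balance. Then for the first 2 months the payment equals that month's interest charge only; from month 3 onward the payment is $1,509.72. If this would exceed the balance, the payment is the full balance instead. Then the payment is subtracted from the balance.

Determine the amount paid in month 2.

$148.65

Month 1: $7,432.72 +$148.65 interest = $7,581.37; pay $148.65 → $7,432.72
Month 2: $7,432.72 +$148.65 interest = $7,581.37; pay $148.65 → $7,432.72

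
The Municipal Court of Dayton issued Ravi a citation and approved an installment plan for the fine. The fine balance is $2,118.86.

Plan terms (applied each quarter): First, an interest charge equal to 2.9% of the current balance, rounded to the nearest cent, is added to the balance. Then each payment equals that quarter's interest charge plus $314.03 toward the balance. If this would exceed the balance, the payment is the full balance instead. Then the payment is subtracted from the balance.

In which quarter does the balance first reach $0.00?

# | Opening | Interest | Payment | End bal
1 | $2,118.86 | $61.45 | $375.48 | $1,804.83
2 | $1,804.83 | $52.34 | $366.37 | $1,490.80
3 | $1,490.80 | $43.23 | $357.26 | $1,176.77
4 | $1,176.77 | $34.13 | $348.16 | $862.74
5 | $862.74 | $25.02 | $339.05 | $548.71
6 | $548.71 | $15.91 | $329.94 | $234.68
7 | $234.68 | $6.81 | $241.49 | $0.00
Balance reaches $0.00 in quarter 7.

7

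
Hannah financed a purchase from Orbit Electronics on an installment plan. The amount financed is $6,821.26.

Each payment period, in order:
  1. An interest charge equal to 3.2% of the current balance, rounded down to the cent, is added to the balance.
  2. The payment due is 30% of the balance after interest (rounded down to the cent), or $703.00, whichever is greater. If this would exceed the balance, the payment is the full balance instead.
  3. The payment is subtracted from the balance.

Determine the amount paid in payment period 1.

$2,111.86

Payment period 1: opening $6,821.26; interest $218.28 → $7,039.54; payment $2,111.86; balance $4,927.68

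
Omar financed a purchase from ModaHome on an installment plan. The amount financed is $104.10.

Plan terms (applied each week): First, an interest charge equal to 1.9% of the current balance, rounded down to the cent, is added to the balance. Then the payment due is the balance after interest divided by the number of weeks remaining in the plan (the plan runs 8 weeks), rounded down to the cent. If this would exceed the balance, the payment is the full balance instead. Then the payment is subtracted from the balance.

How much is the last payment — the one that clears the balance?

$15.13

# | Opening | Interest | Payment | End bal
1 | $104.10 | $1.97 | $13.25 | $92.82
2 | $92.82 | $1.76 | $13.51 | $81.07
3 | $81.07 | $1.54 | $13.76 | $68.85
4 | $68.85 | $1.30 | $14.03 | $56.12
5 | $56.12 | $1.06 | $14.29 | $42.89
6 | $42.89 | $0.81 | $14.56 | $29.14
7 | $29.14 | $0.55 | $14.84 | $14.85
8 | $14.85 | $0.28 | $15.13 | $0.00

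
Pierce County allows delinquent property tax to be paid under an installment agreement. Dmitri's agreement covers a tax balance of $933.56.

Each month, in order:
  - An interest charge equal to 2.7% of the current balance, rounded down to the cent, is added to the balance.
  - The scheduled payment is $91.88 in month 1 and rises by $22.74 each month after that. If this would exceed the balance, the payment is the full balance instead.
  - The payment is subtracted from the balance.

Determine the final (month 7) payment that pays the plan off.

# | Opening | Interest | Payment | End bal
1 | $933.56 | $25.20 | $91.88 | $866.88
2 | $866.88 | $23.40 | $114.62 | $775.66
3 | $775.66 | $20.94 | $137.36 | $659.24
4 | $659.24 | $17.79 | $160.10 | $516.93
5 | $516.93 | $13.95 | $182.84 | $348.04
6 | $348.04 | $9.39 | $205.58 | $151.85
7 | $151.85 | $4.09 | $155.94 | $0.00

$155.94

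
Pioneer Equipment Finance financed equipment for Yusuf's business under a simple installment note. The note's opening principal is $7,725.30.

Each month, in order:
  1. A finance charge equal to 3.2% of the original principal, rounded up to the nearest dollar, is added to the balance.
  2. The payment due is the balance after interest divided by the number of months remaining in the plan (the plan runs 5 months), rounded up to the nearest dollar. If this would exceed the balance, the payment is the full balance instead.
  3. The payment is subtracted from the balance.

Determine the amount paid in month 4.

Month 1: $7,725.30 +$248.00 interest = $7,973.30; pay $1,595.00 → $6,378.30
Month 2: $6,378.30 +$248.00 interest = $6,626.30; pay $1,657.00 → $4,969.30
Month 3: $4,969.30 +$248.00 interest = $5,217.30; pay $1,740.00 → $3,477.30
Month 4: $3,477.30 +$248.00 interest = $3,725.30; pay $1,863.00 → $1,862.30

$1,863.00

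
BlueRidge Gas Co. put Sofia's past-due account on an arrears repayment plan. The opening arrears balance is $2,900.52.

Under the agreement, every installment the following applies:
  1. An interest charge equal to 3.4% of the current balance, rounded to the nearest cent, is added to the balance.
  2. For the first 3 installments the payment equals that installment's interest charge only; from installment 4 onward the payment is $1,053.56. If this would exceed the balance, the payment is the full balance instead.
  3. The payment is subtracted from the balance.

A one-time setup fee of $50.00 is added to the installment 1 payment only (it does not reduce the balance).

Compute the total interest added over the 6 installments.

$493.21

# | Opening | Interest | Payment | Fee | End bal
1 | $2,900.52 | $98.62 | $98.62 | $50.00 | $2,900.52
2 | $2,900.52 | $98.62 | $98.62 | — | $2,900.52
3 | $2,900.52 | $98.62 | $98.62 | — | $2,900.52
4 | $2,900.52 | $98.62 | $1,053.56 | — | $1,945.58
5 | $1,945.58 | $66.15 | $1,053.56 | — | $958.17
6 | $958.17 | $32.58 | $990.75 | — | $0.00
Total interest: $98.62 + $98.62 + $98.62 + $98.62 + $66.15 + $32.58 = $493.21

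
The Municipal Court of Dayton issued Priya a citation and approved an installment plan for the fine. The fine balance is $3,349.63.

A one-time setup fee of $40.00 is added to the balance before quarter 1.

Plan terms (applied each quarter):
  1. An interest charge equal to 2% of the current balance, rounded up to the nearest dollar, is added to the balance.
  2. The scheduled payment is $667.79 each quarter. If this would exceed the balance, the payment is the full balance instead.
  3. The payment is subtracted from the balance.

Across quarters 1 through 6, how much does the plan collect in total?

Quarter 1: $3,389.63 +$68.00 interest = $3,457.63; pay $667.79 → $2,789.84
Quarter 2: $2,789.84 +$56.00 interest = $2,845.84; pay $667.79 → $2,178.05
Quarter 3: $2,178.05 +$44.00 interest = $2,222.05; pay $667.79 → $1,554.26
Quarter 4: $1,554.26 +$32.00 interest = $1,586.26; pay $667.79 → $918.47
Quarter 5: $918.47 +$19.00 interest = $937.47; pay $667.79 → $269.68
Quarter 6: $269.68 +$6.00 interest = $275.68; pay $275.68 → $0.00
Total paid: $3,614.63

$3,614.63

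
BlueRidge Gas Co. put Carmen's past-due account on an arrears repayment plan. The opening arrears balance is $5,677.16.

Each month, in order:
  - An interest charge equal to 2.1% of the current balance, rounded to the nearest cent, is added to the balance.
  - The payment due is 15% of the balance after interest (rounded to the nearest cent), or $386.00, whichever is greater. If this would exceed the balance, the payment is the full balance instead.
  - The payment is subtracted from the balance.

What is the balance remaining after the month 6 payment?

# | Opening | Interest | Payment | End bal
1 | $5,677.16 | $119.22 | $869.46 | $4,926.92
2 | $4,926.92 | $103.47 | $754.56 | $4,275.83
3 | $4,275.83 | $89.79 | $654.84 | $3,710.78
4 | $3,710.78 | $77.93 | $568.31 | $3,220.40
5 | $3,220.40 | $67.63 | $493.20 | $2,794.83
6 | $2,794.83 | $58.69 | $428.03 | $2,425.49

$2,425.49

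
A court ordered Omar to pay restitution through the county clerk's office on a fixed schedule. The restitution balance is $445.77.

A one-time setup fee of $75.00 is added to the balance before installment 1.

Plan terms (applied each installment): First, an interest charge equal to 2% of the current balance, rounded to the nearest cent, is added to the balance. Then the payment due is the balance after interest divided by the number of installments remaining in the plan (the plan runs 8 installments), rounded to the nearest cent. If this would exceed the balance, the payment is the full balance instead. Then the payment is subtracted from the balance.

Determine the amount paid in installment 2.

# | Opening | Interest | Payment | End bal
1 | $520.77 | $10.42 | $66.40 | $464.79
2 | $464.79 | $9.30 | $67.73 | $406.36

$67.73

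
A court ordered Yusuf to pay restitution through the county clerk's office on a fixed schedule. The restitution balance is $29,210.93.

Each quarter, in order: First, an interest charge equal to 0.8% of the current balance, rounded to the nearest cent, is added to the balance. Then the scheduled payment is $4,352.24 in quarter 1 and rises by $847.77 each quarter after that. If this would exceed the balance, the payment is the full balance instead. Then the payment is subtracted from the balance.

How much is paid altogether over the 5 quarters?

Quarter 1: opening $29,210.93; interest $233.69 → $29,444.62; payment $4,352.24; balance $25,092.38
Quarter 2: opening $25,092.38; interest $200.74 → $25,293.12; payment $5,200.01; balance $20,093.11
Quarter 3: opening $20,093.11; interest $160.74 → $20,253.85; payment $6,047.78; balance $14,206.07
Quarter 4: opening $14,206.07; interest $113.65 → $14,319.72; payment $6,895.55; balance $7,424.17
Quarter 5: opening $7,424.17; interest $59.39 → $7,483.56; payment $7,483.56; balance $0.00
Total paid: $29,979.14

$29,979.14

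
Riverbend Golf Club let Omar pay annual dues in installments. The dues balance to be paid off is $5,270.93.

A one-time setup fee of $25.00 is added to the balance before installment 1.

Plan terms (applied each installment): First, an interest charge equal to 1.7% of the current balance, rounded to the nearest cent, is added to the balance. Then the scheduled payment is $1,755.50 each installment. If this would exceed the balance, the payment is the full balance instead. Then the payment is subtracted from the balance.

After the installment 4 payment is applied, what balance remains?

$0.00

Installment 1: $5,295.93 +$90.03 interest = $5,385.96; pay $1,755.50 → $3,630.46
Installment 2: $3,630.46 +$61.72 interest = $3,692.18; pay $1,755.50 → $1,936.68
Installment 3: $1,936.68 +$32.92 interest = $1,969.60; pay $1,755.50 → $214.10
Installment 4: $214.10 +$3.64 interest = $217.74; pay $217.74 → $0.00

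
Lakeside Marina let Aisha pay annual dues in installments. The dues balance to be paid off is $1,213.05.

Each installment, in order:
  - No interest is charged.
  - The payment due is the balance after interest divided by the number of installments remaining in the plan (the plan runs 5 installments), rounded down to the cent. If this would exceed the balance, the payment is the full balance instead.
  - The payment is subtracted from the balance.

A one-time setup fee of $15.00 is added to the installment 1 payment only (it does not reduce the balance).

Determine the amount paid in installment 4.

Installment 1: opening $1,213.05; payment $242.61 (+ $15.00 fee); balance $970.44
Installment 2: opening $970.44; payment $242.61; balance $727.83
Installment 3: opening $727.83; payment $242.61; balance $485.22
Installment 4: opening $485.22; payment $242.61; balance $242.61

$242.61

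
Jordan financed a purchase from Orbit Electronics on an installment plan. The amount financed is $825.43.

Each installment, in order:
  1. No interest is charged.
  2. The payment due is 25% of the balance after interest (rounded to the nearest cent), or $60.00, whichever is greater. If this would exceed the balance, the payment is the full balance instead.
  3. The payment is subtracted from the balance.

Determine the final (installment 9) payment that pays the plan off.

$15.87

Installment 1: opening $825.43; payment $206.36; balance $619.07
Installment 2: opening $619.07; payment $154.77; balance $464.30
Installment 3: opening $464.30; payment $116.08; balance $348.22
Installment 4: opening $348.22; payment $87.06; balance $261.16
Installment 5: opening $261.16; payment $65.29; balance $195.87
Installment 6: opening $195.87; payment $60.00; balance $135.87
Installment 7: opening $135.87; payment $60.00; balance $75.87
Installment 8: opening $75.87; payment $60.00; balance $15.87
Installment 9: opening $15.87; payment $15.87; balance $0.00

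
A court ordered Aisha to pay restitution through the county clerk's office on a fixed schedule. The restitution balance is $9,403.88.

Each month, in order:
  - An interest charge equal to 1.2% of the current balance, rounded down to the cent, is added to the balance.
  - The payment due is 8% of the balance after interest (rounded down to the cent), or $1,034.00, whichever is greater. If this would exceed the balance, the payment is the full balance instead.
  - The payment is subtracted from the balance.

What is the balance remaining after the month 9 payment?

$704.17

# | Opening | Interest | Payment | End bal
1 | $9,403.88 | $112.84 | $1,034.00 | $8,482.72
2 | $8,482.72 | $101.79 | $1,034.00 | $7,550.51
3 | $7,550.51 | $90.60 | $1,034.00 | $6,607.11
4 | $6,607.11 | $79.28 | $1,034.00 | $5,652.39
5 | $5,652.39 | $67.82 | $1,034.00 | $4,686.21
6 | $4,686.21 | $56.23 | $1,034.00 | $3,708.44
7 | $3,708.44 | $44.50 | $1,034.00 | $2,718.94
8 | $2,718.94 | $32.62 | $1,034.00 | $1,717.56
9 | $1,717.56 | $20.61 | $1,034.00 | $704.17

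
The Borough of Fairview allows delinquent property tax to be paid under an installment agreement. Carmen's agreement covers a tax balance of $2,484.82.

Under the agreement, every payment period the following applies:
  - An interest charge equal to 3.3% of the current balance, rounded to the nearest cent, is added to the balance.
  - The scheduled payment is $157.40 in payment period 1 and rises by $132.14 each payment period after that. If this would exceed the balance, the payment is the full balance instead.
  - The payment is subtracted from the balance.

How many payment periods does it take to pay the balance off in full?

Payment period 1: opening $2,484.82; interest $82.00 → $2,566.82; payment $157.40; balance $2,409.42
Payment period 2: opening $2,409.42; interest $79.51 → $2,488.93; payment $289.54; balance $2,199.39
Payment period 3: opening $2,199.39; interest $72.58 → $2,271.97; payment $421.68; balance $1,850.29
Payment period 4: opening $1,850.29; interest $61.06 → $1,911.35; payment $553.82; balance $1,357.53
Payment period 5: opening $1,357.53; interest $44.80 → $1,402.33; payment $685.96; balance $716.37
Payment period 6: opening $716.37; interest $23.64 → $740.01; payment $740.01; balance $0.00
Balance reaches $0.00 in payment period 6.

6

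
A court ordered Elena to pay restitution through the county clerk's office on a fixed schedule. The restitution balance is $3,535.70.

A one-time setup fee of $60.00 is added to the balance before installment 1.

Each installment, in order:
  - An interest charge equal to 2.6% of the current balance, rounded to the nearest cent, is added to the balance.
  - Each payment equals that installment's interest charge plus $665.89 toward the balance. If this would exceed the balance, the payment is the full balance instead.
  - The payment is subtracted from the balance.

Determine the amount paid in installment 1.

$759.38

Installment 1: opening $3,595.70; interest $93.49 → $3,689.19; payment $759.38; balance $2,929.81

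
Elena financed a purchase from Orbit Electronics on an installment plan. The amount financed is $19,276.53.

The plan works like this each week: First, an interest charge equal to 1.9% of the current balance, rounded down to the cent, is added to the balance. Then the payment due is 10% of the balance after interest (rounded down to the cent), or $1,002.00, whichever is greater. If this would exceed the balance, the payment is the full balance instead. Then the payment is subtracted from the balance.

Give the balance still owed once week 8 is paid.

Week 1: opening $19,276.53; interest $366.25 → $19,642.78; payment $1,964.27; balance $17,678.51
Week 2: opening $17,678.51; interest $335.89 → $18,014.40; payment $1,801.44; balance $16,212.96
Week 3: opening $16,212.96; interest $308.04 → $16,521.00; payment $1,652.10; balance $14,868.90
Week 4: opening $14,868.90; interest $282.50 → $15,151.40; payment $1,515.14; balance $13,636.26
Week 5: opening $13,636.26; interest $259.08 → $13,895.34; payment $1,389.53; balance $12,505.81
Week 6: opening $12,505.81; interest $237.61 → $12,743.42; payment $1,274.34; balance $11,469.08
Week 7: opening $11,469.08; interest $217.91 → $11,686.99; payment $1,168.69; balance $10,518.30
Week 8: opening $10,518.30; interest $199.84 → $10,718.14; payment $1,071.81; balance $9,646.33

$9,646.33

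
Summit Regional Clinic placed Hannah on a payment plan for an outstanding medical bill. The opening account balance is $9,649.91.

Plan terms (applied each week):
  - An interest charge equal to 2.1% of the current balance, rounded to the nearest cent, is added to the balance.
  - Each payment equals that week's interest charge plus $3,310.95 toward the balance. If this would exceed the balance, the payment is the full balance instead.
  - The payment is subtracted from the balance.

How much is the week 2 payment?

$3,444.07

Week 1: opening $9,649.91; interest $202.65 → $9,852.56; payment $3,513.60; balance $6,338.96
Week 2: opening $6,338.96; interest $133.12 → $6,472.08; payment $3,444.07; balance $3,028.01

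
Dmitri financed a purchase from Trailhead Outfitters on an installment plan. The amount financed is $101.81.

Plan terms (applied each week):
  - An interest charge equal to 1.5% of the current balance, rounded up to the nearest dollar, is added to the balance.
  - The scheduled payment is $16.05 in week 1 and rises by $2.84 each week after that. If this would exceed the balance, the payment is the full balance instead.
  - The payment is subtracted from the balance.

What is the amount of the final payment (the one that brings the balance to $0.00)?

Week 1: $101.81 +$2.00 interest = $103.81; pay $16.05 → $87.76
Week 2: $87.76 +$2.00 interest = $89.76; pay $18.89 → $70.87
Week 3: $70.87 +$2.00 interest = $72.87; pay $21.73 → $51.14
Week 4: $51.14 +$1.00 interest = $52.14; pay $24.57 → $27.57
Week 5: $27.57 +$1.00 interest = $28.57; pay $27.41 → $1.16
Week 6: $1.16 +$1.00 interest = $2.16; pay $2.16 → $0.00

$2.16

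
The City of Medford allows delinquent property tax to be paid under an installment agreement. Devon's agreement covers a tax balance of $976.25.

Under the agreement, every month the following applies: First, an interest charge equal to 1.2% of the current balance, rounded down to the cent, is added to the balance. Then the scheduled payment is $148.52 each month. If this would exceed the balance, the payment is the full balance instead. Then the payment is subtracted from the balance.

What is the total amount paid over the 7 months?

Month 1: $976.25 +$11.71 interest = $987.96; pay $148.52 → $839.44
Month 2: $839.44 +$10.07 interest = $849.51; pay $148.52 → $700.99
Month 3: $700.99 +$8.41 interest = $709.40; pay $148.52 → $560.88
Month 4: $560.88 +$6.73 interest = $567.61; pay $148.52 → $419.09
Month 5: $419.09 +$5.02 interest = $424.11; pay $148.52 → $275.59
Month 6: $275.59 +$3.30 interest = $278.89; pay $148.52 → $130.37
Month 7: $130.37 +$1.56 interest = $131.93; pay $131.93 → $0.00
Total paid: $1,023.05

$1,023.05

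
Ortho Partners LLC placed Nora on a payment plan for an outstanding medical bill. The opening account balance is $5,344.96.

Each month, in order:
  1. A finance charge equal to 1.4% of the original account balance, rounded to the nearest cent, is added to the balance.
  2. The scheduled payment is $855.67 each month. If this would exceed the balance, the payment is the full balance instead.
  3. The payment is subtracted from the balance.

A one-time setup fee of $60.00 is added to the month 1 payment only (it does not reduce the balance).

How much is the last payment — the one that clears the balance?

# | Opening | Interest | Payment | Fee | End bal
1 | $5,344.96 | $74.83 | $855.67 | $60.00 | $4,564.12
2 | $4,564.12 | $74.83 | $855.67 | — | $3,783.28
3 | $3,783.28 | $74.83 | $855.67 | — | $3,002.44
4 | $3,002.44 | $74.83 | $855.67 | — | $2,221.60
5 | $2,221.60 | $74.83 | $855.67 | — | $1,440.76
6 | $1,440.76 | $74.83 | $855.67 | — | $659.92
7 | $659.92 | $74.83 | $734.75 | — | $0.00

$734.75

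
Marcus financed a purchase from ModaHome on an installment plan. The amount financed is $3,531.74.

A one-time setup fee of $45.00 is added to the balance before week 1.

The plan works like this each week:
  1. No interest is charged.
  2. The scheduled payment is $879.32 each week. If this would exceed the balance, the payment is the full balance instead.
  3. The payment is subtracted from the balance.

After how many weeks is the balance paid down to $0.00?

# | Opening | Payment | End bal
1 | $3,576.74 | $879.32 | $2,697.42
2 | $2,697.42 | $879.32 | $1,818.10
3 | $1,818.10 | $879.32 | $938.78
4 | $938.78 | $879.32 | $59.46
5 | $59.46 | $59.46 | $0.00
Balance reaches $0.00 in week 5.

5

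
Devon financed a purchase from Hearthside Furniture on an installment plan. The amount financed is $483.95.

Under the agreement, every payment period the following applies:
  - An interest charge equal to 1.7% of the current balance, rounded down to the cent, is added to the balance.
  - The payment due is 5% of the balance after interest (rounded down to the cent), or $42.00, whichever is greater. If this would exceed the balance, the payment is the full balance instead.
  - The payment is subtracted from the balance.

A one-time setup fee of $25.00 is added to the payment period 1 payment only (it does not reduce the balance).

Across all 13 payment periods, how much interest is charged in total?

$59.19

Payment period 1: opening $483.95; interest $8.22 → $492.17; payment $42.00 (+ $25.00 fee); balance $450.17
Payment period 2: opening $450.17; interest $7.65 → $457.82; payment $42.00; balance $415.82
Payment period 3: opening $415.82; interest $7.06 → $422.88; payment $42.00; balance $380.88
Payment period 4: opening $380.88; interest $6.47 → $387.35; payment $42.00; balance $345.35
Payment period 5: opening $345.35; interest $5.87 → $351.22; payment $42.00; balance $309.22
Payment period 6: opening $309.22; interest $5.25 → $314.47; payment $42.00; balance $272.47
Payment period 7: opening $272.47; interest $4.63 → $277.10; payment $42.00; balance $235.10
Payment period 8: opening $235.10; interest $3.99 → $239.09; payment $42.00; balance $197.09
Payment period 9: opening $197.09; interest $3.35 → $200.44; payment $42.00; balance $158.44
Payment period 10: opening $158.44; interest $2.69 → $161.13; payment $42.00; balance $119.13
Payment period 11: opening $119.13; interest $2.02 → $121.15; payment $42.00; balance $79.15
Payment period 12: opening $79.15; interest $1.34 → $80.49; payment $42.00; balance $38.49
Payment period 13: opening $38.49; interest $0.65 → $39.14; payment $39.14; balance $0.00
Total interest: $8.22 + $7.65 + $7.06 + $6.47 + $5.87 + $5.25 + $4.63 + $3.99 + $3.35 + $2.69 + $2.02 + $1.34 + $0.65 = $59.19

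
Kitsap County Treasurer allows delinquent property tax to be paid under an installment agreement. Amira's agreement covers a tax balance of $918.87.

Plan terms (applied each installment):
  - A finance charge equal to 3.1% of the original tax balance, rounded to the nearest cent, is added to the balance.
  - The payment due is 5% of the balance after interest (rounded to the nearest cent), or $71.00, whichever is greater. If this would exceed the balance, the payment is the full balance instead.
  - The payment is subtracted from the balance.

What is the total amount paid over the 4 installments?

Installment 1: opening $918.87; interest $28.48 → $947.35; payment $71.00; balance $876.35
Installment 2: opening $876.35; interest $28.48 → $904.83; payment $71.00; balance $833.83
Installment 3: opening $833.83; interest $28.48 → $862.31; payment $71.00; balance $791.31
Installment 4: opening $791.31; interest $28.48 → $819.79; payment $71.00; balance $748.79
Total paid: $284.00

$284.00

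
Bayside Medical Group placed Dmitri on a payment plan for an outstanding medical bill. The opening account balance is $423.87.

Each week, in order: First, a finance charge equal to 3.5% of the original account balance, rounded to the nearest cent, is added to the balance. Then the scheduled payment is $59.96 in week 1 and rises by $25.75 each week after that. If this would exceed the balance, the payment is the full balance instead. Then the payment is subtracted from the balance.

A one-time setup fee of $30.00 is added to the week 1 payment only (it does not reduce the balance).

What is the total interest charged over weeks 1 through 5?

# | Opening | Interest | Payment | Fee | End bal
1 | $423.87 | $14.84 | $59.96 | $30.00 | $378.75
2 | $378.75 | $14.84 | $85.71 | — | $307.88
3 | $307.88 | $14.84 | $111.46 | — | $211.26
4 | $211.26 | $14.84 | $137.21 | — | $88.89
5 | $88.89 | $14.84 | $103.73 | — | $0.00
Total interest: $14.84 + $14.84 + $14.84 + $14.84 + $14.84 = $74.20

$74.20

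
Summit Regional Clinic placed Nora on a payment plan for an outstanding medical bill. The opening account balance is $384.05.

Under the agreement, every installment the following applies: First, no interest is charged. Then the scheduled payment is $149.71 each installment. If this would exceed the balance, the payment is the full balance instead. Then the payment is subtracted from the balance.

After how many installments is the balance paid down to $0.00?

# | Opening | Payment | End bal
1 | $384.05 | $149.71 | $234.34
2 | $234.34 | $149.71 | $84.63
3 | $84.63 | $84.63 | $0.00
Balance reaches $0.00 in installment 3.

3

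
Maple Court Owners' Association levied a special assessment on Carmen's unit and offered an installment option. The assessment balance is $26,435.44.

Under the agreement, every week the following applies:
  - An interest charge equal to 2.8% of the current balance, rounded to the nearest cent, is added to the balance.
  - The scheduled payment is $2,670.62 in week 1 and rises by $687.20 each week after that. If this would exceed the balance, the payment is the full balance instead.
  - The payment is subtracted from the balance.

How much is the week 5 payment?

$5,419.42

# | Opening | Interest | Payment | End bal
1 | $26,435.44 | $740.19 | $2,670.62 | $24,505.01
2 | $24,505.01 | $686.14 | $3,357.82 | $21,833.33
3 | $21,833.33 | $611.33 | $4,045.02 | $18,399.64
4 | $18,399.64 | $515.19 | $4,732.22 | $14,182.61
5 | $14,182.61 | $397.11 | $5,419.42 | $9,160.30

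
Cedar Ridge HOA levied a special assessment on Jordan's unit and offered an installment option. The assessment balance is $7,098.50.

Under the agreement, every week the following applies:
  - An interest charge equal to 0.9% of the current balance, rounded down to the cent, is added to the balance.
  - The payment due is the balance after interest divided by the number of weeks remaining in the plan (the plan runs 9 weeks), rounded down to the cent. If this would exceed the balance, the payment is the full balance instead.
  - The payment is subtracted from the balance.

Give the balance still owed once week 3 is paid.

Week 1: $7,098.50 +$63.88 interest = $7,162.38; pay $795.82 → $6,366.56
Week 2: $6,366.56 +$57.29 interest = $6,423.85; pay $802.98 → $5,620.87
Week 3: $5,620.87 +$50.58 interest = $5,671.45; pay $810.20 → $4,861.25

$4,861.25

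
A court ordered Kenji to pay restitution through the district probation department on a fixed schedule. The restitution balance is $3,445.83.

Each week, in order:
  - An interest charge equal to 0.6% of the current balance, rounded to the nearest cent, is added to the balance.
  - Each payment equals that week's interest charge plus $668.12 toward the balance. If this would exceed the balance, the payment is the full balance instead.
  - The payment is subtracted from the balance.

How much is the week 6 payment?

Week 1: opening $3,445.83; interest $20.67 → $3,466.50; payment $688.79; balance $2,777.71
Week 2: opening $2,777.71; interest $16.67 → $2,794.38; payment $684.79; balance $2,109.59
Week 3: opening $2,109.59; interest $12.66 → $2,122.25; payment $680.78; balance $1,441.47
Week 4: opening $1,441.47; interest $8.65 → $1,450.12; payment $676.77; balance $773.35
Week 5: opening $773.35; interest $4.64 → $777.99; payment $672.76; balance $105.23
Week 6: opening $105.23; interest $0.63 → $105.86; payment $105.86; balance $0.00

$105.86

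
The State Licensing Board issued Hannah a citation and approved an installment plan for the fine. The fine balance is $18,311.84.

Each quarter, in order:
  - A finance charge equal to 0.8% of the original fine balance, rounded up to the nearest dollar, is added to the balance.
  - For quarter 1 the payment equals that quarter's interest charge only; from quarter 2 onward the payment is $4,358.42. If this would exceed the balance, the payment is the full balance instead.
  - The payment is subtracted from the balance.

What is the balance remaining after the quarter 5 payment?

$1,466.16

Quarter 1: $18,311.84 +$147.00 interest = $18,458.84; pay $147.00 → $18,311.84
Quarter 2: $18,311.84 +$147.00 interest = $18,458.84; pay $4,358.42 → $14,100.42
Quarter 3: $14,100.42 +$147.00 interest = $14,247.42; pay $4,358.42 → $9,889.00
Quarter 4: $9,889.00 +$147.00 interest = $10,036.00; pay $4,358.42 → $5,677.58
Quarter 5: $5,677.58 +$147.00 interest = $5,824.58; pay $4,358.42 → $1,466.16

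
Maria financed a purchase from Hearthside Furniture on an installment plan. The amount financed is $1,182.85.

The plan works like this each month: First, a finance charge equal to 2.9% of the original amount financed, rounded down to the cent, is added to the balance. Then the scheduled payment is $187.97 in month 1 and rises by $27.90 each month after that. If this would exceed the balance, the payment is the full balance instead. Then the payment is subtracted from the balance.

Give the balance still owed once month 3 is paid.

$638.14

Month 1: $1,182.85 +$34.30 interest = $1,217.15; pay $187.97 → $1,029.18
Month 2: $1,029.18 +$34.30 interest = $1,063.48; pay $215.87 → $847.61
Month 3: $847.61 +$34.30 interest = $881.91; pay $243.77 → $638.14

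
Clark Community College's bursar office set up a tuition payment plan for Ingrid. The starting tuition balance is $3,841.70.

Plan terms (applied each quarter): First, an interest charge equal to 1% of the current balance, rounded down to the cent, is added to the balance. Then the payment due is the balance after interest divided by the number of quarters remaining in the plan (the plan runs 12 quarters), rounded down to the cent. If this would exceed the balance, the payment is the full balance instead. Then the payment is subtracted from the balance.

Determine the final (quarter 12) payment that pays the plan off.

# | Opening | Interest | Payment | End bal
1 | $3,841.70 | $38.41 | $323.34 | $3,556.77
2 | $3,556.77 | $35.56 | $326.57 | $3,265.76
3 | $3,265.76 | $32.65 | $329.84 | $2,968.57
4 | $2,968.57 | $29.68 | $333.13 | $2,665.12
5 | $2,665.12 | $26.65 | $336.47 | $2,355.30
6 | $2,355.30 | $23.55 | $339.83 | $2,039.02
7 | $2,039.02 | $20.39 | $343.23 | $1,716.18
8 | $1,716.18 | $17.16 | $346.66 | $1,386.68
9 | $1,386.68 | $13.86 | $350.13 | $1,050.41
10 | $1,050.41 | $10.50 | $353.63 | $707.28
11 | $707.28 | $7.07 | $357.17 | $357.18
12 | $357.18 | $3.57 | $360.75 | $0.00

$360.75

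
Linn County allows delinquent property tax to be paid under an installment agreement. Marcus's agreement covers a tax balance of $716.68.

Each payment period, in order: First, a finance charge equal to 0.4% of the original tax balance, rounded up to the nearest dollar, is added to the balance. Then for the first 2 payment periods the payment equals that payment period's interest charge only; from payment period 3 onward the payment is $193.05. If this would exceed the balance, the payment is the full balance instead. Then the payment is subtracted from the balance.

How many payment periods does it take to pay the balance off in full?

Payment period 1: opening $716.68; interest $3.00 → $719.68; payment $3.00; balance $716.68
Payment period 2: opening $716.68; interest $3.00 → $719.68; payment $3.00; balance $716.68
Payment period 3: opening $716.68; interest $3.00 → $719.68; payment $193.05; balance $526.63
Payment period 4: opening $526.63; interest $3.00 → $529.63; payment $193.05; balance $336.58
Payment period 5: opening $336.58; interest $3.00 → $339.58; payment $193.05; balance $146.53
Payment period 6: opening $146.53; interest $3.00 → $149.53; payment $149.53; balance $0.00
Balance reaches $0.00 in payment period 6.

6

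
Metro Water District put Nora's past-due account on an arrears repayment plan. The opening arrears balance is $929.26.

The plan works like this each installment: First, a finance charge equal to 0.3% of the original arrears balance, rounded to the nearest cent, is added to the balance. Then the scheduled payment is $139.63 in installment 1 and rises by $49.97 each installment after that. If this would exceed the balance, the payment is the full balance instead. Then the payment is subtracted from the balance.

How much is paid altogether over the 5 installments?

$943.21

Installment 1: opening $929.26; interest $2.79 → $932.05; payment $139.63; balance $792.42
Installment 2: opening $792.42; interest $2.79 → $795.21; payment $189.60; balance $605.61
Installment 3: opening $605.61; interest $2.79 → $608.40; payment $239.57; balance $368.83
Installment 4: opening $368.83; interest $2.79 → $371.62; payment $289.54; balance $82.08
Installment 5: opening $82.08; interest $2.79 → $84.87; payment $84.87; balance $0.00
Total paid: $943.21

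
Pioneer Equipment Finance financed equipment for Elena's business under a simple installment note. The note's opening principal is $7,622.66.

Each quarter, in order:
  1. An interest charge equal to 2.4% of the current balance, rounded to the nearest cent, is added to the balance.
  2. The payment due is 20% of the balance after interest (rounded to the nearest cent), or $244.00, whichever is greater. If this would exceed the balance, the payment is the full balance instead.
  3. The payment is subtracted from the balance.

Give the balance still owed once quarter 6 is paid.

Quarter 1: $7,622.66 +$182.94 interest = $7,805.60; pay $1,561.12 → $6,244.48
Quarter 2: $6,244.48 +$149.87 interest = $6,394.35; pay $1,278.87 → $5,115.48
Quarter 3: $5,115.48 +$122.77 interest = $5,238.25; pay $1,047.65 → $4,190.60
Quarter 4: $4,190.60 +$100.57 interest = $4,291.17; pay $858.23 → $3,432.94
Quarter 5: $3,432.94 +$82.39 interest = $3,515.33; pay $703.07 → $2,812.26
Quarter 6: $2,812.26 +$67.49 interest = $2,879.75; pay $575.95 → $2,303.80

$2,303.80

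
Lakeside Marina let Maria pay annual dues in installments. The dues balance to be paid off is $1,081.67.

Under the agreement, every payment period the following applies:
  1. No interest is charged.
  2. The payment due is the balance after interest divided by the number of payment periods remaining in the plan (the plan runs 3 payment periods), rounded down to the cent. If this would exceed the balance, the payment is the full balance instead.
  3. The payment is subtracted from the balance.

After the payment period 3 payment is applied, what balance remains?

# | Opening | Payment | End bal
1 | $1,081.67 | $360.55 | $721.12
2 | $721.12 | $360.56 | $360.56
3 | $360.56 | $360.56 | $0.00

$0.00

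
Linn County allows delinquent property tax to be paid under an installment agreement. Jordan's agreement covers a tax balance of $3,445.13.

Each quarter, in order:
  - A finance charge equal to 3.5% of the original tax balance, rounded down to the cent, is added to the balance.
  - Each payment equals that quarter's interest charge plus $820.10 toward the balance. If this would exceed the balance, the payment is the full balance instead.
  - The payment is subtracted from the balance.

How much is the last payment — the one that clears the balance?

$285.30

Quarter 1: $3,445.13 +$120.57 interest = $3,565.70; pay $940.67 → $2,625.03
Quarter 2: $2,625.03 +$120.57 interest = $2,745.60; pay $940.67 → $1,804.93
Quarter 3: $1,804.93 +$120.57 interest = $1,925.50; pay $940.67 → $984.83
Quarter 4: $984.83 +$120.57 interest = $1,105.40; pay $940.67 → $164.73
Quarter 5: $164.73 +$120.57 interest = $285.30; pay $285.30 → $0.00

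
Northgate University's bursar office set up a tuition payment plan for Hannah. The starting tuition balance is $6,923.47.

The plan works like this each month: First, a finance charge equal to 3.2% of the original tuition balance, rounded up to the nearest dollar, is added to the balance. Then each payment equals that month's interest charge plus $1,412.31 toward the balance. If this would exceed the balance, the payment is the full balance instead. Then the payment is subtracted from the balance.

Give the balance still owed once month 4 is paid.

$1,274.23

Month 1: $6,923.47 +$222.00 interest = $7,145.47; pay $1,634.31 → $5,511.16
Month 2: $5,511.16 +$222.00 interest = $5,733.16; pay $1,634.31 → $4,098.85
Month 3: $4,098.85 +$222.00 interest = $4,320.85; pay $1,634.31 → $2,686.54
Month 4: $2,686.54 +$222.00 interest = $2,908.54; pay $1,634.31 → $1,274.23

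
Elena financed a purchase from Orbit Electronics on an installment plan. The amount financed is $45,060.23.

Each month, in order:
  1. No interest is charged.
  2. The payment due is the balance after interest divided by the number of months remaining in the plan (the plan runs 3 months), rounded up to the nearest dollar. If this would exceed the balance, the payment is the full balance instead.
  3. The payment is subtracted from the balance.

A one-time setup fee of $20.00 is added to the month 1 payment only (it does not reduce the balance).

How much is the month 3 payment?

# | Opening | Payment | Fee | End bal
1 | $45,060.23 | $15,021.00 | $20.00 | $30,039.23
2 | $30,039.23 | $15,020.00 | — | $15,019.23
3 | $15,019.23 | $15,019.23 | — | $0.00

$15,019.23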